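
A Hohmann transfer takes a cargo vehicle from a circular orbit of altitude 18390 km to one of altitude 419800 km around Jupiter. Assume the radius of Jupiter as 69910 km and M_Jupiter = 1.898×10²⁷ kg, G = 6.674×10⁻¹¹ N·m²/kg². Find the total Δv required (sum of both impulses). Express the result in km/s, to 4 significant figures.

μ = GM = 6.674×10⁻¹¹ × 1.898×10²⁷ = 1.267×10¹⁷ m³/s².
r₁ = 69910 + 18390 = 88300 km = 8.8300×10⁷ m.
r₂ = 69910 + 419800 = 489710 km = 4.8971×10⁸ m.
Transfer ellipse a_t = (r₁ + r₂)/2 = 2.890×10⁸ m.
At r₁: circular v_c1 = √(μ/r₁) = 37880 m/s; transfer-perijove v_p = √[μ(2/r₁ − 1/a_t)] = 49300 m/s.
Δv₁ = v_p − v_c1 = 11430 m/s.
At r₂: circular v_c2 = √(μ/r₂) = 16080 m/s; transfer-apojove v_a = √[μ(2/r₂ − 1/a_t)] = 8890 m/s.
Δv₂ = v_c2 − v_a = 7193 m/s.
Total Δv = Δv₁ + Δv₂ = 18620 m/s = 18.62 km/s.

Δv_total ≈ 18.62 km/s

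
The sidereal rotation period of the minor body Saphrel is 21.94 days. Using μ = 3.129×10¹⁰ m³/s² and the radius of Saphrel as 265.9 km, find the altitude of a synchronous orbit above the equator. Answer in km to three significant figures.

T = 21.94 days = 1.896×10⁶ s.
A synchronous orbit has period T, so by Kepler's third law a = (μT²/4π²)^(1/3).
μT²/4π² = 3.129×10¹⁰ × (1.896×10⁶)² / 39.48 = 2.848×10²¹ m³.
a = 1.417×10⁷ m = 14175 km.
Altitude h = a − R = 14175 − 265.9 = 13909 km.

h_sync ≈ 13900 km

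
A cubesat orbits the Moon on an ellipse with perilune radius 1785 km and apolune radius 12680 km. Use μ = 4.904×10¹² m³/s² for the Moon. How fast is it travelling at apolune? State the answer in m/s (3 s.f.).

Semi-major axis a = (r_p + r_a)/2 = 7232.5 km = 7.232×10⁶ m.
Vis-viva: v² = μ(2/r − 1/a) = 4.904×10¹² × (1.577×10⁻⁷ − 1.383×10⁻⁷) = 9.545×10⁴ m²/s².
v = 309.0 m/s.

v ≈ 309 m/s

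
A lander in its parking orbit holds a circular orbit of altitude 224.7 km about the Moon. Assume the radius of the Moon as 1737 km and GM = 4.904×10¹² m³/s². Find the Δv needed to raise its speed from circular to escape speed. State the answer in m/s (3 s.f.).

Δv ≈ 655 m/s

r = 1737 + 224.7 = 1961.7 km = 1.9617×10⁶ m.
Circular speed v_c = √(μ/r) = 1581 m/s.
Escape speed v_esc = √(2μ/r) = √2 × v_c = 2236 m/s.
Δv = v_esc − v_c = 654.9 m/s.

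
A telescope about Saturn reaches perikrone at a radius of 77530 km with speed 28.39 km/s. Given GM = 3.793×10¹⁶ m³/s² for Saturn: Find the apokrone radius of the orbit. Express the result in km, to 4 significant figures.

apokrone radius ≈ 3.623×10⁵ km

r_p = 7.753×10⁷ m.
Specific energy ε = v²/2 − μ/r = -8.623×10⁷ J/kg, so a = −μ/(2ε) = 2.199×10⁸ m.
The apsides satisfy r_p + r_a = 2a, so the apokrone radius is 2a − r_p = 3.623×10⁸ m = 3.6232×10⁵ km.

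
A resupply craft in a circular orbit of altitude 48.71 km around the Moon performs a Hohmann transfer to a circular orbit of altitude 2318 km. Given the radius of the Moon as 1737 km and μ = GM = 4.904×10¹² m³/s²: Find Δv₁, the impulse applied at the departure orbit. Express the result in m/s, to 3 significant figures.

r₁ = 1737 + 48.71 = 1785.7 km = 1.7857×10⁶ m.
r₂ = 1737 + 2318 = 4055.0 km = 4.0550×10⁶ m.
Transfer ellipse a_t = (r₁ + r₂)/2 = 2.920×10⁶ m.
At r₁: circular v_c1 = √(μ/r₁) = 1657 m/s; transfer-perilune v_p = √[μ(2/r₁ − 1/a_t)] = 1953 m/s.
Δv₁ = v_p − v_c1 = 295.6 m/s.

Δv ≈ 296 m/s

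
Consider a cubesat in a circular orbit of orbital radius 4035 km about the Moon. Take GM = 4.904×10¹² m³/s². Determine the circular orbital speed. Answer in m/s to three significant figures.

r = 4035 km = 4.035×10⁶ m.
For a circular orbit v = √(μ/r) = √(4.904×10¹² / 4.035×10⁶) = √(1.215×10⁶) = 1102 m/s.

v ≈ 1100 m/s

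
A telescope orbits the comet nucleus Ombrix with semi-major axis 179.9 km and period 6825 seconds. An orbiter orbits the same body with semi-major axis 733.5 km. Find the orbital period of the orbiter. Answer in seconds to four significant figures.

T₂ ≈ 56190 seconds

Kepler's third law: T² ∝ a³, so T₂ = T₁ (a₂/a₁)^(3/2).
a₂/a₁ = 4.077, (a₂/a₁)^(3/2) = 8.233.
T₂ = 6825 × 8.233 = 56190 seconds.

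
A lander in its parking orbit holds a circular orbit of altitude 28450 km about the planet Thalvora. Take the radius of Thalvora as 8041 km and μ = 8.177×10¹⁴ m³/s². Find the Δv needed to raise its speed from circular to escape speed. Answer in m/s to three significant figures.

r = 8041 + 28450 = 36491 km = 3.6491×10⁷ m.
Circular speed v_c = √(μ/r) = 4734 m/s.
Escape speed v_esc = √(2μ/r) = √2 × v_c = 6695 m/s.
Δv = v_esc − v_c = 1961 m/s.

Δv ≈ 1960 m/s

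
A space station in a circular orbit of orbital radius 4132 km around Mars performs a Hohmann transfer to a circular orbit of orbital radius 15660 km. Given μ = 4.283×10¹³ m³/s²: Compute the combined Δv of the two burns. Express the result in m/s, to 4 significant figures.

Δv_total ≈ 1416 m/s

r₁ = 4132 km = 4.132×10⁶ m.
r₂ = 15660 km = 1.566×10⁷ m.
Transfer ellipse a_t = (r₁ + r₂)/2 = 9.896×10⁶ m.
At r₁: circular v_c1 = √(μ/r₁) = 3220 m/s; transfer-periapsis v_p = √[μ(2/r₁ − 1/a_t)] = 4050 m/s.
Δv₁ = v_p − v_c1 = 830.5 m/s.
At r₂: circular v_c2 = √(μ/r₂) = 1654 m/s; transfer-apoapsis v_a = √[μ(2/r₂ − 1/a_t)] = 1069 m/s.
Δv₂ = v_c2 − v_a = 585.1 m/s.
Total Δv = Δv₁ + Δv₂ = 1416 m/s.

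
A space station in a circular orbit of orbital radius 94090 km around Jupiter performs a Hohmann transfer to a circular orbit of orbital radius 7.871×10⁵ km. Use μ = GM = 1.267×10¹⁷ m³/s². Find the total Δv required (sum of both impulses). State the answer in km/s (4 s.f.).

Δv_total ≈ 19.18 km/s

r₁ = 94090 km = 9.409×10⁷ m.
r₂ = 7.871×10⁵ km = 7.871×10⁸ m.
Transfer ellipse a_t = (r₁ + r₂)/2 = 4.406×10⁸ m.
At r₁: circular v_c1 = √(μ/r₁) = 36700 m/s; transfer-perijove v_p = √[μ(2/r₁ − 1/a_t)] = 49050 m/s.
Δv₁ = v_p − v_c1 = 12350 m/s.
At r₂: circular v_c2 = √(μ/r₂) = 12690 m/s; transfer-apojove v_a = √[μ(2/r₂ − 1/a_t)] = 5863 m/s.
Δv₂ = v_c2 − v_a = 6824 m/s.
Total Δv = Δv₁ + Δv₂ = 19180 m/s = 19.18 km/s.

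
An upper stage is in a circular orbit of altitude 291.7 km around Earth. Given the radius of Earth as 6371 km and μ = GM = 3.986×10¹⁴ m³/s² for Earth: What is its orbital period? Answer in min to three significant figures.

r = 6371 + 291.7 = 6662.7 km = 6.6627×10⁶ m.
Kepler's third law: T = 2π√(r³/μ) = 2π√((6.663×10⁶)³ / 3.986×10¹⁴).
r³/μ = 7.420×10⁵ s², so T = 2π × 8.614×10² = 5.412×10³ s.
Converting: 5.412×10³ s ÷ 60.00 = 90.21 min.

T ≈ 90.2 min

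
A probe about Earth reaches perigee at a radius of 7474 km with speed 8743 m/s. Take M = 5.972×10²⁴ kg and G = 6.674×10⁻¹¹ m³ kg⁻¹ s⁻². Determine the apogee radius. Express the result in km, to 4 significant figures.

apogee radius ≈ 18910 km

μ = GM = 6.674×10⁻¹¹ × 5.972×10²⁴ = 3.986×10¹⁴ m³/s².
r_p = 7.474×10⁶ m.
Specific energy ε = v²/2 − μ/r = -1.511×10⁷ J/kg, so a = −μ/(2ε) = 1.319×10⁷ m.
The apsides satisfy r_p + r_a = 2a, so the apogee radius is 2a − r_p = 1.891×10⁷ m = 18908 km.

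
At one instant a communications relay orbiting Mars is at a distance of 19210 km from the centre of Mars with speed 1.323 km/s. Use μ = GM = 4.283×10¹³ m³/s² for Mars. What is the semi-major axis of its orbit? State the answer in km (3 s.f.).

a ≈ 15800 km

r = 1.921×10⁷ m.
Specific orbital energy ε = v²/2 − μ/r = (1323)²/2 − 4.283×10¹³/1.921×10⁷ = -1.354×10⁶ J/kg.
Since ε = −μ/(2a), a = −μ/(2ε) = 1.581×10⁷ m = 15811 km.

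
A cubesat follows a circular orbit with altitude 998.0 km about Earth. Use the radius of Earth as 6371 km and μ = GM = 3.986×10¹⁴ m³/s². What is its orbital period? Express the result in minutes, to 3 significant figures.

r = 6371 + 998.0 = 7369.0 km = 7.3690×10⁶ m.
Kepler's third law: T = 2π√(r³/μ) = 2π√((7.369×10⁶)³ / 3.986×10¹⁴).
r³/μ = 1.004×10⁶ s², so T = 2π × 1.002×10³ = 6.295×10³ s.
Converting: 6.295×10³ s ÷ 60.00 = 104.9 minutes.

T ≈ 105 minutes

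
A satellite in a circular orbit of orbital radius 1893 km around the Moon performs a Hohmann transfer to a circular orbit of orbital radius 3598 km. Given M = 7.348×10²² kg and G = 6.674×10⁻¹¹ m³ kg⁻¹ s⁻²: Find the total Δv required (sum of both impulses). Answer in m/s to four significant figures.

μ = GM = 6.674×10⁻¹¹ × 7.348×10²² = 4.904×10¹² m³/s².
r₁ = 1893 km = 1.893×10⁶ m.
r₂ = 3598 km = 3.598×10⁶ m.
Transfer ellipse a_t = (r₁ + r₂)/2 = 2.746×10⁶ m.
At r₁: circular v_c1 = √(μ/r₁) = 1610 m/s; transfer-perilune v_p = √[μ(2/r₁ − 1/a_t)] = 1843 m/s.
Δv₁ = v_p − v_c1 = 233.0 m/s.
At r₂: circular v_c2 = √(μ/r₂) = 1167 m/s; transfer-apolune v_a = √[μ(2/r₂ − 1/a_t)] = 969.4 m/s.
Δv₂ = v_c2 − v_a = 198.1 m/s.
Total Δv = Δv₁ + Δv₂ = 431.1 m/s.

Δv_total ≈ 431.1 m/s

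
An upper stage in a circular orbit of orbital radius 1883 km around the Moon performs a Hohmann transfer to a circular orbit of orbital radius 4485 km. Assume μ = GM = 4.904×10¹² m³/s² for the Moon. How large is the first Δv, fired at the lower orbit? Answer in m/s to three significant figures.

Δv ≈ 302 m/s

r₁ = 1883 km = 1.883×10⁶ m.
r₂ = 4485 km = 4.485×10⁶ m.
Transfer ellipse a_t = (r₁ + r₂)/2 = 3.184×10⁶ m.
At r₁: circular v_c1 = √(μ/r₁) = 1614 m/s; transfer-perilune v_p = √[μ(2/r₁ − 1/a_t)] = 1915 m/s.
Δv₁ = v_p − v_c1 = 301.5 m/s.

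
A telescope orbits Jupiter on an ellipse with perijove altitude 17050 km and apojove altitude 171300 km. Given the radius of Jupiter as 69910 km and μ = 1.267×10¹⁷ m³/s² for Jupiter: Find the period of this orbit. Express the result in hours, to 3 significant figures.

T ≈ 10.3 hours

r_p = 69910 + 17050 = 86960 km = 8.6960×10⁷ m.
r_a = 69910 + 171300 = 241210 km = 2.4121×10⁸ m.
Semi-major axis a = (r_p + r_a)/2 = (86960 + 2.4121×10⁵)/2 = 1.6408×10⁵ km = 1.641×10⁸ m.
By Kepler's third law T = 2π√(a³/μ) = 2π × 5.905×10³ = 3.710×10⁴ s.
= 10.31 hours.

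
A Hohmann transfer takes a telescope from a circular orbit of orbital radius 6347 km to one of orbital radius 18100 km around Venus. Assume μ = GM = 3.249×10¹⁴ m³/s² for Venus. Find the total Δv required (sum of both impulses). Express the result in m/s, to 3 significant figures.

Δv_total ≈ 2740 m/s

r₁ = 6347 km = 6.347×10⁶ m.
r₂ = 18100 km = 1.810×10⁷ m.
Transfer ellipse a_t = (r₁ + r₂)/2 = 1.222×10⁷ m.
At r₁: circular v_c1 = √(μ/r₁) = 7155 m/s; transfer-periapsis v_p = √[μ(2/r₁ − 1/a_t)] = 8706 m/s.
Δv₁ = v_p − v_c1 = 1552 m/s.
At r₂: circular v_c2 = √(μ/r₂) = 4237 m/s; transfer-apoapsis v_a = √[μ(2/r₂ − 1/a_t)] = 3053 m/s.
Δv₂ = v_c2 − v_a = 1184 m/s.
Total Δv = Δv₁ + Δv₂ = 2735 m/s.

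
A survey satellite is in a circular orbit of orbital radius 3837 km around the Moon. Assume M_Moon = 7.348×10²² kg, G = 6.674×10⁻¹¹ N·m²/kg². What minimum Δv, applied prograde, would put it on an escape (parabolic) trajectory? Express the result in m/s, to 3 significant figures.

Δv ≈ 468 m/s

μ = GM = 6.674×10⁻¹¹ × 7.348×10²² = 4.904×10¹² m³/s².
r = 3837 km = 3.837×10⁶ m.
Circular speed v_c = √(μ/r) = 1131 m/s.
Escape speed v_esc = √(2μ/r) = √2 × v_c = 1599 m/s.
Δv = v_esc − v_c = 468.3 m/s.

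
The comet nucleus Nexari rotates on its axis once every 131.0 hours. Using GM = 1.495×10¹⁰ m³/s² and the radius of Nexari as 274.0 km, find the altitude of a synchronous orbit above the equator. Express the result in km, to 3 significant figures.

h_sync ≈ 4110 km

T = 131.0 hours = 4.716×10⁵ s.
A synchronous orbit has period T, so by Kepler's third law a = (μT²/4π²)^(1/3).
μT²/4π² = 1.495×10¹⁰ × (4.716×10⁵)² / 39.48 = 8.422×10¹⁹ m³.
a = 4.383×10⁶ m = 4383.4 km.
Altitude h = a − R = 4383.4 − 274.0 = 4109.4 km.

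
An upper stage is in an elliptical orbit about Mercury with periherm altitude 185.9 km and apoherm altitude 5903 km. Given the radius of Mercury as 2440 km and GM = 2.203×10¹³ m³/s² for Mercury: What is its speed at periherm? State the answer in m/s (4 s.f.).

r_p = 2440 + 185.9 = 2625.9 km = 2.6259×10⁶ m.
r_a = 2440 + 5903 = 8343.0 km = 8.3430×10⁶ m.
Semi-major axis a = (r_p + r_a)/2 = 5484.4 km = 5.484×10⁶ m.
Vis-viva: v² = μ(2/r − 1/a) = 2.203×10¹³ × (7.616×10⁻⁷ − 1.823×10⁻⁷) = 1.276×10⁷ m²/s².
v = 3572 m/s.

v ≈ 3572 m/s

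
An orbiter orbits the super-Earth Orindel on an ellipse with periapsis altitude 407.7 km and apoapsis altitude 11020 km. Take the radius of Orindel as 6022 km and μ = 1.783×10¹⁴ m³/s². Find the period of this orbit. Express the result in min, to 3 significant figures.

r_p = 6022 + 407.7 = 6429.7 km = 6.4297×10⁶ m.
r_a = 6022 + 11020 = 17042 km = 1.7042×10⁷ m.
Semi-major axis a = (r_p + r_a)/2 = (6429.7 + 17042)/2 = 11736 km = 1.174×10⁷ m.
By Kepler's third law T = 2π√(a³/μ) = 2π × 3.011×10³ = 1.892×10⁴ s.
= 315.3 min.

T ≈ 315 min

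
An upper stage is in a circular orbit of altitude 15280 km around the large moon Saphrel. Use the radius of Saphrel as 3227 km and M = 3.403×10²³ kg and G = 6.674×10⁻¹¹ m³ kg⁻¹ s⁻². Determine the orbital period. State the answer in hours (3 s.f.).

μ = GM = 6.674×10⁻¹¹ × 3.403×10²³ = 2.271×10¹³ m³/s².
r = 3227 + 15280 = 18507 km = 1.8507×10⁷ m.
Kepler's third law: T = 2π√(r³/μ) = 2π√((1.851×10⁷)³ / 2.271×10¹³).
r³/μ = 2.791×10⁸ s², so T = 2π × 1.671×10⁴ = 1.050×10⁵ s.
Converting: 1.050×10⁵ s ÷ 3600 = 29.16 hours.

T ≈ 29.2 hours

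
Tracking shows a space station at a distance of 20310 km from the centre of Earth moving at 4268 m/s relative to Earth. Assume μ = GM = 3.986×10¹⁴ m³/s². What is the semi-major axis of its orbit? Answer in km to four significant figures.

r = 2.031×10⁷ m.
Specific orbital energy ε = v²/2 − μ/r = (4268)²/2 − 3.986×10¹⁴/2.031×10⁷ = -1.052×10⁷ J/kg.
Since ε = −μ/(2a), a = −μ/(2ε) = 1.895×10⁷ m = 18949 km.

a ≈ 18950 km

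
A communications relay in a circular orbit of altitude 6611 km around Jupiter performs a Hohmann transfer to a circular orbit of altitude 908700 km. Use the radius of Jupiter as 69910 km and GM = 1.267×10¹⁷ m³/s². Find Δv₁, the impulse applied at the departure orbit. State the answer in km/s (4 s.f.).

r₁ = 69910 + 6611 = 76521 km = 7.6521×10⁷ m.
r₂ = 69910 + 908700 = 978610 km = 9.7861×10⁸ m.
Transfer ellipse a_t = (r₁ + r₂)/2 = 5.276×10⁸ m.
At r₁: circular v_c1 = √(μ/r₁) = 40690 m/s; transfer-perijove v_p = √[μ(2/r₁ − 1/a_t)] = 55420 m/s.
Δv₁ = v_p − v_c1 = 14730 m/s.
= 14.73 km/s.

Δv ≈ 14.73 km/s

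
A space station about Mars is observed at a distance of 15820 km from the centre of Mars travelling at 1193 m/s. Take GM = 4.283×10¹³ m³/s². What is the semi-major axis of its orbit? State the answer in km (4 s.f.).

a ≈ 10730 km

r = 1.582×10⁷ m.
Specific orbital energy ε = v²/2 − μ/r = (1193)²/2 − 4.283×10¹³/1.582×10⁷ = -1.996×10⁶ J/kg.
Since ε = −μ/(2a), a = −μ/(2ε) = 1.073×10⁷ m = 10731 km.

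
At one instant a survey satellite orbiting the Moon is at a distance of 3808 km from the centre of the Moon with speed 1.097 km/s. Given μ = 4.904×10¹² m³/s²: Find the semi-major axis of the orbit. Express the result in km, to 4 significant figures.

r = 3.808×10⁶ m.
Vis-viva rearranged: 1/a = 2/r − v²/μ = 5.252×10⁻⁷ − 2.454×10⁻⁷ = 2.798×10⁻⁷ m⁻¹.
a = 3.574×10⁶ m = 3573.8 km.

a ≈ 3574 km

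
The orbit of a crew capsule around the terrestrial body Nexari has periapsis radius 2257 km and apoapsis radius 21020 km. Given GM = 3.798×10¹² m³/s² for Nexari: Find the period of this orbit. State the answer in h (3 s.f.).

T ≈ 35.6 h

Semi-major axis a = (r_p + r_a)/2 = (2257.0 + 21020)/2 = 11638 km = 1.164×10⁷ m.
By Kepler's third law T = 2π√(a³/μ) = 2π × 2.037×10⁴ = 1.280×10⁵ s.
= 35.56 h.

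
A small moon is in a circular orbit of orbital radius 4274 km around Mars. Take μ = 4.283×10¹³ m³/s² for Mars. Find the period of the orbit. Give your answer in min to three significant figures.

T ≈ 141 min

r = 4274 km = 4.274×10⁶ m.
Kepler's third law: T = 2π√(r³/μ) = 2π√((4.274×10⁶)³ / 4.283×10¹³).
r³/μ = 1.823×10⁶ s², so T = 2π × 1.350×10³ = 8.483×10³ s.
Converting: 8.483×10³ s ÷ 60.00 = 141.4 min.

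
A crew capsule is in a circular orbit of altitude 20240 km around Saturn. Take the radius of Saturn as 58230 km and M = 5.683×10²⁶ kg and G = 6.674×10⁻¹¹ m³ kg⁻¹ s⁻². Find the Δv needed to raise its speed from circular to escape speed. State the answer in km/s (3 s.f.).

μ = GM = 6.674×10⁻¹¹ × 5.683×10²⁶ = 3.793×10¹⁶ m³/s².
r = 58230 + 20240 = 78470 km = 7.8470×10⁷ m.
Circular speed v_c = √(μ/r) = 21990 m/s.
Escape speed v_esc = √(2μ/r) = √2 × v_c = 31090 m/s.
Δv = v_esc − v_c = 9107 m/s = 9.107 km/s.

Δv ≈ 9.11 km/s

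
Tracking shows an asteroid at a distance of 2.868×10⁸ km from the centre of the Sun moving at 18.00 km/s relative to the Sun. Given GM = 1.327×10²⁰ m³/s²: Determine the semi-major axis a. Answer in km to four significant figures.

a ≈ 2.207×10⁸ km

r = 2.868×10¹¹ m.
Vis-viva rearranged: 1/a = 2/r − v²/μ = 6.974×10⁻¹² − 2.442×10⁻¹² = 4.532×10⁻¹² m⁻¹.
a = 2.207×10¹¹ m = 2.2066×10⁸ km.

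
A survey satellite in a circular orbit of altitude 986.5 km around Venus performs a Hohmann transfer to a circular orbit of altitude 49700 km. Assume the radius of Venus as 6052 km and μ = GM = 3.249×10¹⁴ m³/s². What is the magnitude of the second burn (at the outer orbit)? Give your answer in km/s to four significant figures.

Δv ≈ 1.271 km/s

r₁ = 6052 + 986.5 = 7038.5 km = 7.0385×10⁶ m.
r₂ = 6052 + 49700 = 55752 km = 5.5752×10⁷ m.
Transfer ellipse a_t = (r₁ + r₂)/2 = 3.140×10⁷ m.
At r₁: circular v_c1 = √(μ/r₁) = 6794 m/s; transfer-periapsis v_p = √[μ(2/r₁ − 1/a_t)] = 9054 m/s.
At r₂: circular v_c2 = √(μ/r₂) = 2414 m/s; transfer-apoapsis v_a = √[μ(2/r₂ − 1/a_t)] = 1143 m/s.
Δv₂ = v_c2 − v_a = 1271 m/s.
= 1.271 km/s.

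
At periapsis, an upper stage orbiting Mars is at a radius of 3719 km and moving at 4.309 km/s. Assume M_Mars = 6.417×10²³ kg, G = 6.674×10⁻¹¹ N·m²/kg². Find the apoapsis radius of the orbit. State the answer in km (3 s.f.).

μ = GM = 6.674×10⁻¹¹ × 6.417×10²³ = 4.283×10¹³ m³/s².
r_p = 3.719×10⁶ m.
Specific energy ε = v²/2 − μ/r = -2.232×10⁶ J/kg, so a = −μ/(2ε) = 9.594×10⁶ m.
The apsides satisfy r_p + r_a = 2a, so the apoapsis radius is 2a − r_p = 1.547×10⁷ m = 15469 km.

apoapsis radius ≈ 15500 km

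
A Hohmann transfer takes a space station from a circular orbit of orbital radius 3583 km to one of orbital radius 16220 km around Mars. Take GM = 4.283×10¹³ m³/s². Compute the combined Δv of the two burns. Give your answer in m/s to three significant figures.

Δv_total ≈ 1620 m/s

r₁ = 3583 km = 3.583×10⁶ m.
r₂ = 16220 km = 1.622×10⁷ m.
Transfer ellipse a_t = (r₁ + r₂)/2 = 9.902×10⁶ m.
At r₁: circular v_c1 = √(μ/r₁) = 3457 m/s; transfer-periapsis v_p = √[μ(2/r₁ − 1/a_t)] = 4425 m/s.
Δv₁ = v_p − v_c1 = 967.7 m/s.
At r₂: circular v_c2 = √(μ/r₂) = 1625 m/s; transfer-apoapsis v_a = √[μ(2/r₂ − 1/a_t)] = 977.5 m/s.
Δv₂ = v_c2 − v_a = 647.5 m/s.
Total Δv = Δv₁ + Δv₂ = 1615 m/s.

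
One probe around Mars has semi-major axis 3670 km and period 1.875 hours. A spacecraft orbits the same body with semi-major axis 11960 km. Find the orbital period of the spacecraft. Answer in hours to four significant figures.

T₂ ≈ 11.03 hours

Kepler's third law: T² ∝ a³, so T₂ = T₁ (a₂/a₁)^(3/2).
a₂/a₁ = 3.259, (a₂/a₁)^(3/2) = 5.883.
T₂ = 1.875 × 5.883 = 11.03 hours.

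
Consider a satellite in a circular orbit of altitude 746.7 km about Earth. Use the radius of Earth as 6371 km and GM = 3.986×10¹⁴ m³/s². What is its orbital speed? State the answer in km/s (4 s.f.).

v ≈ 7.483 km/s

r = 6371 + 746.7 = 7117.7 km = 7.1177×10⁶ m.
For a circular orbit v = √(μ/r) = √(3.986×10¹⁴ / 7.118×10⁶) = √(5.600×10⁷) = 7483 m/s.
That is 7.483 km/s.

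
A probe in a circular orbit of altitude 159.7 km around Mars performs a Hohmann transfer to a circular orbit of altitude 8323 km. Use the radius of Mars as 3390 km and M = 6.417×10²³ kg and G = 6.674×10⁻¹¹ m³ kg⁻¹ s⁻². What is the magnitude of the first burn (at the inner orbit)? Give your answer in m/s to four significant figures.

μ = GM = 6.674×10⁻¹¹ × 6.417×10²³ = 4.283×10¹³ m³/s².
r₁ = 3390 + 159.7 = 3549.7 km = 3.5497×10⁶ m.
r₂ = 3390 + 8323 = 11713 km = 1.1713×10⁷ m.
Transfer ellipse a_t = (r₁ + r₂)/2 = 7.631×10⁶ m.
At r₁: circular v_c1 = √(μ/r₁) = 3473 m/s; transfer-periapsis v_p = √[μ(2/r₁ − 1/a_t)] = 4303 m/s.
Δv₁ = v_p − v_c1 = 829.8 m/s.

Δv ≈ 829.8 m/s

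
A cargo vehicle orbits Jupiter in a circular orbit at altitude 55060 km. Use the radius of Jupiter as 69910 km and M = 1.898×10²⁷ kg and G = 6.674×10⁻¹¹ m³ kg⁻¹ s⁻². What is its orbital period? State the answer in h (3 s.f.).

T ≈ 6.85 h

μ = GM = 6.674×10⁻¹¹ × 1.898×10²⁷ = 1.267×10¹⁷ m³/s².
r = 69910 + 55060 = 124970 km = 1.2497×10⁸ m.
Kepler's third law: T = 2π√(r³/μ) = 2π√((1.250×10⁸)³ / 1.267×10¹⁷).
r³/μ = 1.541×10⁷ s², so T = 2π × 3.925×10³ = 2.466×10⁴ s.
Converting: 2.466×10⁴ s ÷ 3600 = 6.851 h.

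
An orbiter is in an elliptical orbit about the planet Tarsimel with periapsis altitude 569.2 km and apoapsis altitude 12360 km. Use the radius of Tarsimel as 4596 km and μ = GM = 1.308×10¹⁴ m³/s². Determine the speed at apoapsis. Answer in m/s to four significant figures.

v ≈ 1898 m/s

r_p = 4596 + 569.2 = 5165.2 km = 5.1652×10⁶ m.
r_a = 4596 + 12360 = 16956 km = 1.6956×10⁷ m.
Semi-major axis a = (r_p + r_a)/2 = 11061 km = 1.106×10⁷ m.
Vis-viva: v² = μ(2/r − 1/a) = 1.308×10¹⁴ × (1.180×10⁻⁷ − 9.041×10⁻⁸) = 3.602×10⁶ m²/s².
v = 1898 m/s.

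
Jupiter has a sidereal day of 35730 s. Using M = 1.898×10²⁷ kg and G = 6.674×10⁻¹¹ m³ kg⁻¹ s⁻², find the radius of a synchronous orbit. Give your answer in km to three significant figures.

r_sync ≈ 1.60×10⁵ km

μ = GM = 6.674×10⁻¹¹ × 1.898×10²⁷ = 1.267×10¹⁷ m³/s².
A synchronous orbit has period T, so by Kepler's third law a = (μT²/4π²)^(1/3).
μT²/4π² = 1.267×10¹⁷ × (3.573×10⁴)² / 39.48 = 4.096×10²⁴ m³.
a = 1.600×10⁸ m = 1.6000×10⁵ km.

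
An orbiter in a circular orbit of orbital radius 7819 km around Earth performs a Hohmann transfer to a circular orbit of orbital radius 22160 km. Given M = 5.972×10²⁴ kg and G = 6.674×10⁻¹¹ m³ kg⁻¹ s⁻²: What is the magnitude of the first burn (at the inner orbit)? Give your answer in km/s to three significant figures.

Δv ≈ 1.54 km/s

μ = GM = 6.674×10⁻¹¹ × 5.972×10²⁴ = 3.986×10¹⁴ m³/s².
r₁ = 7819 km = 7.819×10⁶ m.
r₂ = 22160 km = 2.216×10⁷ m.
Transfer ellipse a_t = (r₁ + r₂)/2 = 1.499×10⁷ m.
At r₁: circular v_c1 = √(μ/r₁) = 7140 m/s; transfer-perigee v_p = √[μ(2/r₁ − 1/a_t)] = 8681 m/s.
Δv₁ = v_p − v_c1 = 1541 m/s.
= 1.541 km/s.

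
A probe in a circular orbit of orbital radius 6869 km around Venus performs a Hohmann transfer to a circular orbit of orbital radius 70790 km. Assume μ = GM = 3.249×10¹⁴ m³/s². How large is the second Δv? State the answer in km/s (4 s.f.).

Δv ≈ 1.241 km/s

r₁ = 6869 km = 6.869×10⁶ m.
r₂ = 70790 km = 7.079×10⁷ m.
Transfer ellipse a_t = (r₁ + r₂)/2 = 3.883×10⁷ m.
At r₁: circular v_c1 = √(μ/r₁) = 6877 m/s; transfer-periapsis v_p = √[μ(2/r₁ − 1/a_t)] = 9286 m/s.
At r₂: circular v_c2 = √(μ/r₂) = 2142 m/s; transfer-apoapsis v_a = √[μ(2/r₂ − 1/a_t)] = 901.1 m/s.
Δv₂ = v_c2 − v_a = 1241 m/s.
= 1.241 km/s.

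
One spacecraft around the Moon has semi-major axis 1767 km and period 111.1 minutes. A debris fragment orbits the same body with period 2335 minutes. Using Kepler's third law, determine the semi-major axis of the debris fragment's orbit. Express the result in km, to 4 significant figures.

Kepler's third law: a³ ∝ T², so a₂ = a₁ (T₂/T₁)^(2/3).
T₂/T₁ = 21.02, (T₂/T₁)^(2/3) = 7.616.
a₂ = 1767 × 7.616 = 13460 km.

a₂ ≈ 13460 km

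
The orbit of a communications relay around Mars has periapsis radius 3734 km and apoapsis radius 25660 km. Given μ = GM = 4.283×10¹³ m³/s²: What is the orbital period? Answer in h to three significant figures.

T ≈ 15.0 h

Semi-major axis a = (r_p + r_a)/2 = (3734.0 + 25660)/2 = 14697 km = 1.470×10⁷ m.
By Kepler's third law T = 2π√(a³/μ) = 2π × 8.609×10³ = 5.409×10⁴ s.
= 15.03 h.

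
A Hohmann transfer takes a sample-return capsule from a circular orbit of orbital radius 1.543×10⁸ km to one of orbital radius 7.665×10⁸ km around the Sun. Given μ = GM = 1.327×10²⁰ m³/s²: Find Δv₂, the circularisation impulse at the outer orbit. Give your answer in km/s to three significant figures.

r₁ = 1.543×10⁸ km = 1.543×10¹¹ m.
r₂ = 7.665×10⁸ km = 7.665×10¹¹ m.
Transfer ellipse a_t = (r₁ + r₂)/2 = 4.604×10¹¹ m.
At r₁: circular v_c1 = √(μ/r₁) = 29330 m/s; transfer-perihelion v_p = √[μ(2/r₁ − 1/a_t)] = 37840 m/s.
At r₂: circular v_c2 = √(μ/r₂) = 13160 m/s; transfer-aphelion v_a = √[μ(2/r₂ − 1/a_t)] = 7617 m/s.
Δv₂ = v_c2 − v_a = 5540 m/s.
= 5.540 km/s.

Δv ≈ 5.54 km/s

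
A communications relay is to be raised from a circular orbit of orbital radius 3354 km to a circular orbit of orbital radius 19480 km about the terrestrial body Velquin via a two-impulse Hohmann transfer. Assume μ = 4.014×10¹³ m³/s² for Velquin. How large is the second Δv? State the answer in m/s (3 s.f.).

r₁ = 3354 km = 3.354×10⁶ m.
r₂ = 19480 km = 1.948×10⁷ m.
Transfer ellipse a_t = (r₁ + r₂)/2 = 1.142×10⁷ m.
At r₁: circular v_c1 = √(μ/r₁) = 3459 m/s; transfer-periapsis v_p = √[μ(2/r₁ − 1/a_t)] = 4519 m/s.
At r₂: circular v_c2 = √(μ/r₂) = 1435 m/s; transfer-apoapsis v_a = √[μ(2/r₂ − 1/a_t)] = 778.0 m/s.
Δv₂ = v_c2 − v_a = 657.4 m/s.

Δv ≈ 657 m/s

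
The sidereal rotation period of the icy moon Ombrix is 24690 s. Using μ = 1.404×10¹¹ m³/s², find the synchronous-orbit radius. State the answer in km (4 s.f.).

A synchronous orbit has period T, so by Kepler's third law a = (μT²/4π²)^(1/3).
μT²/4π² = 1.404×10¹¹ × (2.469×10⁴)² / 39.48 = 2.168×10¹⁸ m³.
a = 1.294×10⁶ m = 1294.2 km.

r_sync ≈ 1294 km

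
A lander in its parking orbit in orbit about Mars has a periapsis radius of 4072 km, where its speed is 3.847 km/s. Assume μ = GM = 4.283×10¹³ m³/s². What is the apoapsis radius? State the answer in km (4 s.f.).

r_p = 4.072×10⁶ m.
Specific energy ε = v²/2 − μ/r = -3.118×10⁶ J/kg, so a = −μ/(2ε) = 6.867×10⁶ m.
The apsides satisfy r_p + r_a = 2a, so the apoapsis radius is 2a − r_p = 9.662×10⁶ m = 9662.3 km.

apoapsis radius ≈ 9662 km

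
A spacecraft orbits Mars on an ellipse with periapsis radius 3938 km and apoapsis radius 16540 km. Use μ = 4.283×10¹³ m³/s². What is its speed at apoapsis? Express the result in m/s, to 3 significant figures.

Semi-major axis a = (r_p + r_a)/2 = 10239 km = 1.024×10⁷ m.
Vis-viva: v² = μ(2/r − 1/a) = 4.283×10¹³ × (1.209×10⁻⁷ − 9.767×10⁻⁸) = 9.959×10⁵ m²/s².
v = 998.0 m/s.

v ≈ 998 m/s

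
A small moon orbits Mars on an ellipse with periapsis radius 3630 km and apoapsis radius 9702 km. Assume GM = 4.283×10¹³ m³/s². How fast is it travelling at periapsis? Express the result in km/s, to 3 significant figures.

v ≈ 4.14 km/s

Semi-major axis a = (r_p + r_a)/2 = 6666.0 km = 6.666×10⁶ m.
Vis-viva: v² = μ(2/r − 1/a) = 4.283×10¹³ × (5.510×10⁻⁷ − 1.500×10⁻⁷) = 1.717×10⁷ m²/s².
v = 4144 m/s = 4.144 km/s.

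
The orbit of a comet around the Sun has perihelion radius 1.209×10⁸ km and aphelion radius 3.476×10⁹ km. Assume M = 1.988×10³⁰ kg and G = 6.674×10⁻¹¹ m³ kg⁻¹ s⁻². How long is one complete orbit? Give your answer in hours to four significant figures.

T ≈ 365400 hours

μ = GM = 6.674×10⁻¹¹ × 1.988×10³⁰ = 1.327×10²⁰ m³/s².
Semi-major axis a = (r_p + r_a)/2 = (1.2090×10⁸ + 3.4760×10⁹)/2 = 1.7984×10⁹ km = 1.798×10¹² m.
By Kepler's third law T = 2π√(a³/μ) = 2π × 2.094×10⁸ = 1.316×10⁹ s.
= 3.654×10⁵ hours.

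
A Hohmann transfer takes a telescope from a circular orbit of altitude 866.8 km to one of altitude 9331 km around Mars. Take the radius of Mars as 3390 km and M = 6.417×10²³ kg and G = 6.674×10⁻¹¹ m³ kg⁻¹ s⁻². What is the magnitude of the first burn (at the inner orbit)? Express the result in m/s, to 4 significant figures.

μ = GM = 6.674×10⁻¹¹ × 6.417×10²³ = 4.283×10¹³ m³/s².
r₁ = 3390 + 866.8 = 4256.8 km = 4.2568×10⁶ m.
r₂ = 3390 + 9331 = 12721 km = 1.2721×10⁷ m.
Transfer ellipse a_t = (r₁ + r₂)/2 = 8.489×10⁶ m.
At r₁: circular v_c1 = √(μ/r₁) = 3172 m/s; transfer-periapsis v_p = √[μ(2/r₁ − 1/a_t)] = 3883 m/s.
Δv₁ = v_p − v_c1 = 711.0 m/s.

Δv ≈ 711.0 m/s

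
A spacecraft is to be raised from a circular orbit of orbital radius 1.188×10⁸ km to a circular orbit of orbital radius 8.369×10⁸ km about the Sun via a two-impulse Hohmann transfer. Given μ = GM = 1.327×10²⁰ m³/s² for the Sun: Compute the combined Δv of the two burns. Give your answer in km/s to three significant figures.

r₁ = 1.188×10⁸ km = 1.188×10¹¹ m.
r₂ = 8.369×10⁸ km = 8.369×10¹¹ m.
Transfer ellipse a_t = (r₁ + r₂)/2 = 4.778×10¹¹ m.
At r₁: circular v_c1 = √(μ/r₁) = 33420 m/s; transfer-perihelion v_p = √[μ(2/r₁ − 1/a_t)] = 44230 m/s.
Δv₁ = v_p − v_c1 = 10810 m/s.
At r₂: circular v_c2 = √(μ/r₂) = 12590 m/s; transfer-aphelion v_a = √[μ(2/r₂ − 1/a_t)] = 6279 m/s.
Δv₂ = v_c2 − v_a = 6314 m/s.
Total Δv = Δv₁ + Δv₂ = 17120 m/s = 17.12 km/s.

Δv_total ≈ 17.1 km/s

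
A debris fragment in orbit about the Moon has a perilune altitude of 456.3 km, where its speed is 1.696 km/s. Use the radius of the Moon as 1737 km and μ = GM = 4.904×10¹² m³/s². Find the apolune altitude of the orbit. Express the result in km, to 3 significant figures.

r_p = 1737 + 456.3 = 2193.3 km = 2.193×10⁶ m.
Specific energy ε = v²/2 − μ/r = -7.977×10⁵ J/kg, so a = −μ/(2ε) = 3.074×10⁶ m.
The apsides satisfy r_p + r_a = 2a, so the apolune radius is 2a − r_p = 3.954×10⁶ m = 3954.4 km.
Apolune altitude = 3954.4 − 1737 = 2217.4 km.

apolune altitude ≈ 2220 km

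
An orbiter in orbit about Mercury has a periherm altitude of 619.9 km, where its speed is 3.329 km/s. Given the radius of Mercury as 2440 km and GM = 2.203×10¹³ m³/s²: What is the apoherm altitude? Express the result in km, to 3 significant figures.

apoherm altitude ≈ 7780 km

r_p = 2440 + 619.9 = 3059.9 km = 3.060×10⁶ m.
Specific energy ε = v²/2 − μ/r = -1.658×10⁶ J/kg, so a = −μ/(2ε) = 6.642×10⁶ m.
The apsides satisfy r_p + r_a = 2a, so the apoherm radius is 2a − r_p = 1.022×10⁷ m = 10223 km.
Apoherm altitude = 10223 − 2440 = 7783.5 km.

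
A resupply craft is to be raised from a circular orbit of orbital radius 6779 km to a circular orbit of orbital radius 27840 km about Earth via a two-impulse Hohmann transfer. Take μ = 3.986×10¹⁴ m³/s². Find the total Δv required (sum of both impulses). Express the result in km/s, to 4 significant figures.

Δv_total ≈ 3.473 km/s

r₁ = 6779 km = 6.779×10⁶ m.
r₂ = 27840 km = 2.784×10⁷ m.
Transfer ellipse a_t = (r₁ + r₂)/2 = 1.731×10⁷ m.
At r₁: circular v_c1 = √(μ/r₁) = 7668 m/s; transfer-perigee v_p = √[μ(2/r₁ − 1/a_t)] = 9725 m/s.
Δv₁ = v_p − v_c1 = 2057 m/s.
At r₂: circular v_c2 = √(μ/r₂) = 3784 m/s; transfer-apogee v_a = √[μ(2/r₂ − 1/a_t)] = 2368 m/s.
Δv₂ = v_c2 − v_a = 1416 m/s.
Total Δv = Δv₁ + Δv₂ = 3473 m/s = 3.473 km/s.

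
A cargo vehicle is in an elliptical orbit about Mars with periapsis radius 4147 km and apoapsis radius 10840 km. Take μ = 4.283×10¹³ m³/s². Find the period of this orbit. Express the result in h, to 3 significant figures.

T ≈ 5.47 h

Semi-major axis a = (r_p + r_a)/2 = (4147.0 + 10840)/2 = 7493.5 km = 7.494×10⁶ m.
By Kepler's third law T = 2π√(a³/μ) = 2π × 3.134×10³ = 1.969×10⁴ s.
= 5.471 h.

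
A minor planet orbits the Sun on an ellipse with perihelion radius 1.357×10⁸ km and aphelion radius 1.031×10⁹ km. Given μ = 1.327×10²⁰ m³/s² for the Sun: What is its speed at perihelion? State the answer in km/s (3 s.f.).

v ≈ 41.6 km/s

Semi-major axis a = (r_p + r_a)/2 = 5.8335×10⁸ km = 5.834×10¹¹ m.
Vis-viva: v² = μ(2/r − 1/a) = 1.327×10²⁰ × (1.474×10⁻¹¹ − 1.714×10⁻¹²) = 1.728×10⁹ m²/s².
v = 41570 m/s = 41.57 km/s.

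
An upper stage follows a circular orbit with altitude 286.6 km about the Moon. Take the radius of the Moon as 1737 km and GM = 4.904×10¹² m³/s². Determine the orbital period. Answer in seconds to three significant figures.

r = 1737 + 286.6 = 2023.6 km = 2.0236×10⁶ m.
Kepler's third law: T = 2π√(r³/μ) = 2π√((2.024×10⁶)³ / 4.904×10¹²).
r³/μ = 1.690×10⁶ s², so T = 2π × 1.300×10³ = 8.168×10³ s.

T ≈ 8170 seconds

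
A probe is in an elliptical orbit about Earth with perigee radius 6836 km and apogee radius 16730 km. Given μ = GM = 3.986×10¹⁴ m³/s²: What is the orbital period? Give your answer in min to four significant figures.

Semi-major axis a = (r_p + r_a)/2 = (6836.0 + 16730)/2 = 11783 km = 1.178×10⁷ m.
By Kepler's third law T = 2π√(a³/μ) = 2π × 2.026×10³ = 1.273×10⁴ s.
= 212.2 min.

T ≈ 212.2 min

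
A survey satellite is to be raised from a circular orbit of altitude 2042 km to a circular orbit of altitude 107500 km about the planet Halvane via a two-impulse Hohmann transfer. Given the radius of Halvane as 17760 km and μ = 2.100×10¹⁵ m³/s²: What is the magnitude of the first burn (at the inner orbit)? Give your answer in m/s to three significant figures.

Δv ≈ 3240 m/s

r₁ = 17760 + 2042 = 19802 km = 1.9802×10⁷ m.
r₂ = 17760 + 107500 = 125260 km = 1.2526×10⁸ m.
Transfer ellipse a_t = (r₁ + r₂)/2 = 7.253×10⁷ m.
At r₁: circular v_c1 = √(μ/r₁) = 10300 m/s; transfer-periapsis v_p = √[μ(2/r₁ − 1/a_t)] = 13530 m/s.
Δv₁ = v_p − v_c1 = 3235 m/s.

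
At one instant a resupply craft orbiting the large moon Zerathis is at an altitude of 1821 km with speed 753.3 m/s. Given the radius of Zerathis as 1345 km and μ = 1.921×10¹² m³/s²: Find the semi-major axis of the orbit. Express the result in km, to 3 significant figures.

r = 1345 + 1821 = 3166.0 km = 3.166×10⁶ m.
Vis-viva rearranged: 1/a = 2/r − v²/μ = 6.317×10⁻⁷ − 2.954×10⁻⁷ = 3.363×10⁻⁷ m⁻¹.
a = 2.973×10⁶ m = 2973.4 km.

a ≈ 2970 km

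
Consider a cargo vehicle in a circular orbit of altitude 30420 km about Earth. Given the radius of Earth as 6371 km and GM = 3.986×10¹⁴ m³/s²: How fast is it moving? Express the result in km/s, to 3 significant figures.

v ≈ 3.29 km/s

r = 6371 + 30420 = 36791 km = 3.6791×10⁷ m.
For a circular orbit v = √(μ/r) = √(3.986×10¹⁴ / 3.679×10⁷) = √(1.083×10⁷) = 3292 m/s.
That is 3.292 km/s.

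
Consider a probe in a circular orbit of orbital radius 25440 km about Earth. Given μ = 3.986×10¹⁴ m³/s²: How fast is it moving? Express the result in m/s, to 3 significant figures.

r = 25440 km = 2.544×10⁷ m.
For a circular orbit v = √(μ/r) = √(3.986×10¹⁴ / 2.544×10⁷) = √(1.567×10⁷) = 3958 m/s.

v ≈ 3960 m/s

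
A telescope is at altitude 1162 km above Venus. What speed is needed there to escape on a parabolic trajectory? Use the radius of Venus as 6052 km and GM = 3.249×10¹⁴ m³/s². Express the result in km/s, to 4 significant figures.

v_esc ≈ 9.491 km/s

r = 6052 + 1162 = 7214.0 km = 7.2140×10⁶ m.
Escape speed v_esc = √(2μ/r) = √(2 × 3.249×10¹⁴ / 7.214×10⁶) = √(9.007×10⁷) = 9491 m/s.
= 9.491 km/s.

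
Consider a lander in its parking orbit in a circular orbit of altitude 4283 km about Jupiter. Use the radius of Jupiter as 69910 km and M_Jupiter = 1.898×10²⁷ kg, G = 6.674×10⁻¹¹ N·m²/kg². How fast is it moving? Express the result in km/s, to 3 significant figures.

μ = GM = 6.674×10⁻¹¹ × 1.898×10²⁷ = 1.267×10¹⁷ m³/s².
r = 69910 + 4283 = 74193 km = 7.4193×10⁷ m.
For a circular orbit v = √(μ/r) = √(1.267×10¹⁷ / 7.419×10⁷) = √(1.707×10⁹) = 41320 m/s.
That is 41.32 km/s.

v ≈ 41.3 km/s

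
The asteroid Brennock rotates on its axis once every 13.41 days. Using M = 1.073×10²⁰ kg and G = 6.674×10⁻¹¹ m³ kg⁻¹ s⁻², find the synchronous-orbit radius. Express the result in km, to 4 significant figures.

r_sync ≈ 6245 km

μ = GM = 6.674×10⁻¹¹ × 1.073×10²⁰ = 7.161×10⁹ m³/s².
T = 13.41 days = 1.159×10⁶ s.
A synchronous orbit has period T, so by Kepler's third law a = (μT²/4π²)^(1/3).
μT²/4π² = 7.161×10⁹ × (1.159×10⁶)² / 39.48 = 2.435×10²⁰ m³.
a = 6.245×10⁶ m = 6244.6 km.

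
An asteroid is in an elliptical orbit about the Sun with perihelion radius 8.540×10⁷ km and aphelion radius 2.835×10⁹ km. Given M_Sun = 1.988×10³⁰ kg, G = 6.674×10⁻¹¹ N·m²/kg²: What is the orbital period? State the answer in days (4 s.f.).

μ = GM = 6.674×10⁻¹¹ × 1.988×10³⁰ = 1.327×10²⁰ m³/s².
Semi-major axis a = (r_p + r_a)/2 = (8.5400×10⁷ + 2.8350×10⁹)/2 = 1.4602×10⁹ km = 1.460×10¹² m.
By Kepler's third law T = 2π√(a³/μ) = 2π × 1.532×10⁸ = 9.625×10⁸ s.
= 11140 days.

T ≈ 11140 days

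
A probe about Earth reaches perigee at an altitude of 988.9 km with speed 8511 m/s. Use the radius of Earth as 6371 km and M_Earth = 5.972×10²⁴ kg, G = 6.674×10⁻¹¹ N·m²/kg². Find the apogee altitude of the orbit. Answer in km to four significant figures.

apogee altitude ≈ 8491 km

μ = GM = 6.674×10⁻¹¹ × 5.972×10²⁴ = 3.986×10¹⁴ m³/s².
r_p = 6371 + 988.9 = 7359.9 km = 7.360×10⁶ m.
Specific energy ε = v²/2 − μ/r = -1.794×10⁷ J/kg, so a = −μ/(2ε) = 1.111×10⁷ m.
The apsides satisfy r_p + r_a = 2a, so the apogee radius is 2a − r_p = 1.486×10⁷ m = 14862 km.
Apogee altitude = 14862 − 6371 = 8491.1 km.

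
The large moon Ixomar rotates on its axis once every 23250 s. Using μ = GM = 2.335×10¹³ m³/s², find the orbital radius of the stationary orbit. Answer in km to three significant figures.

r_sync ≈ 6840 km

A synchronous orbit has period T, so by Kepler's third law a = (μT²/4π²)^(1/3).
μT²/4π² = 2.335×10¹³ × (2.325×10⁴)² / 39.48 = 3.197×10²⁰ m³.
a = 6.838×10⁶ m = 6837.9 km.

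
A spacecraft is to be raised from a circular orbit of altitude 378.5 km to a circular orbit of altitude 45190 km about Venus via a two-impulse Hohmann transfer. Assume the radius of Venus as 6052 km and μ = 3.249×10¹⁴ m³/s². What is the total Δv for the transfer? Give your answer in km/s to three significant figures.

Δv_total ≈ 3.70 km/s

r₁ = 6052 + 378.5 = 6430.5 km = 6.4305×10⁶ m.
r₂ = 6052 + 45190 = 51242 km = 5.1242×10⁷ m.
Transfer ellipse a_t = (r₁ + r₂)/2 = 2.884×10⁷ m.
At r₁: circular v_c1 = √(μ/r₁) = 7108 m/s; transfer-periapsis v_p = √[μ(2/r₁ − 1/a_t)] = 9475 m/s.
Δv₁ = v_p − v_c1 = 2367 m/s.
At r₂: circular v_c2 = √(μ/r₂) = 2518 m/s; transfer-apoapsis v_a = √[μ(2/r₂ − 1/a_t)] = 1189 m/s.
Δv₂ = v_c2 − v_a = 1329 m/s.
Total Δv = Δv₁ + Δv₂ = 3696 m/s = 3.696 km/s.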